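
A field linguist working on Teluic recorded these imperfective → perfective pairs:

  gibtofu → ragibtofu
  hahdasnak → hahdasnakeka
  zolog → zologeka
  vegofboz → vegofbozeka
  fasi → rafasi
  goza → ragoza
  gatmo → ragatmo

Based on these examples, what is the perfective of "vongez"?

zolog and gatmo both have last vowel 'o' yet inflect differently (zologeka, ragatmo), so the last vowel is not what conditions the rule; whether the stem ends in a vowel or a consonant is.
"vongez" ends in a consonant. The stems ending in a consonant (hahdasnak → hahdasnakeka, zolog → zologeka, vegofboz → vegofbozeka) add -eka.
The other pattern: stems ending in a vowel add the prefix ra-.
So vongez → vongezeka.

vongezeka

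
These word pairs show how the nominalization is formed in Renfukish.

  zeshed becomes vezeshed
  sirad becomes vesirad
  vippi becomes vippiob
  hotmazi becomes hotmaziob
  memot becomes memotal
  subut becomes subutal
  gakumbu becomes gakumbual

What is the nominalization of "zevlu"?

zevlual

sirad and subut both begin with s- yet inflect differently (vesirad, subutal), so the first letter is not what conditions the rule; the final letter is.
"zevlu" ends in -u. The one such stem in the data (gakumbu → gakumbual) adds -al, so the same rule applies.
So zevlu → zevlual.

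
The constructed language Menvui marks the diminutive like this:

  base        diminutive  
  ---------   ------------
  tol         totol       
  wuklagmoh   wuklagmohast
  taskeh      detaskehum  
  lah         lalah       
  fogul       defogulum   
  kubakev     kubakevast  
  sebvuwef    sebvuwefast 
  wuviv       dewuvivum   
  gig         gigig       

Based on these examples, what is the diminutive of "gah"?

lah and taskeh both end in -h yet inflect differently (lalah, detaskehum), so the final letter is not what conditions the rule; the number of vowels is.
"gah" has 1 vowel. The stems with 1 vowel (tol → totol, lah → lalah, gig → gigig) repeat the first consonant+vowel as a prefix.
The other patterns: stems with 2 vowels add de- … -um around the stem; stems with 3 vowels add -ast.
So gah → gagah.

gagah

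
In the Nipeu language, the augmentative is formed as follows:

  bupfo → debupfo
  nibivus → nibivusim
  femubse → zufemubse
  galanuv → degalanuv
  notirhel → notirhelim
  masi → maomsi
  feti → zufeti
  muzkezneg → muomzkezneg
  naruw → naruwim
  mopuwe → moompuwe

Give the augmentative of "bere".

masi and feti both end in -i yet inflect differently (maomsi, zufeti), so the final letter is not what conditions the rule; the first letter is.
"bere" begins with b-. The one such stem in the data (bupfo → debupfo) adds the prefix de-, so the same rule applies.
The other patterns: stems beginning with n- add -im; stems beginning with m- insert -om- after the first vowel; stems beginning with f- add the prefix zu-.
So bere → debere.

debere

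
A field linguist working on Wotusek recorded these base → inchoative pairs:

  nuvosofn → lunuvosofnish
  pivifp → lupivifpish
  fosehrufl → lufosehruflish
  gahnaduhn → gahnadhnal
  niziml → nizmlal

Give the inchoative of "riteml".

"riteml" has second-to-last letter 'm'. The one such stem in the data (niziml → nizmlal) deletes the last vowel and adds -al (as does gahnaduhn), so the same rule applies.
So riteml → ritmlal.

ritmlal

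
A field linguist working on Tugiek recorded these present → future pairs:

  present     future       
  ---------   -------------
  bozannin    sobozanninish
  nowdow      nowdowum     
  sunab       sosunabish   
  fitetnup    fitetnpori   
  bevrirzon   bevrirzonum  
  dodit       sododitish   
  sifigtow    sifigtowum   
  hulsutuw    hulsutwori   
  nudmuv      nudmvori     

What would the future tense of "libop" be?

"libop" has last vowel 'o'. The stems whose last vowel is 'o' (nowdow → nowdowum, bevrirzon → bevrirzonum, sifigtow → sifigtowum) add -um.
The other patterns: stems whose last vowel is 'u' delete the last vowel and add -ori; stems whose last vowel is 'a' or 'i' add so- … -ish around the stem.
So libop → libopum.

libopum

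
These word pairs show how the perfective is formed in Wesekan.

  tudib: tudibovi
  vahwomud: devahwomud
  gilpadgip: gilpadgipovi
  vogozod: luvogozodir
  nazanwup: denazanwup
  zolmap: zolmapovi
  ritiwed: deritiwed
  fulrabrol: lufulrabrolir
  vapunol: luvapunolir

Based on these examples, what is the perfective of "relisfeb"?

"relisfeb" has last vowel 'e'. The one such stem in the data (ritiwed → deritiwed) adds the prefix de-, so the same rule applies.
So relisfeb → derelisfeb.

derelisfeb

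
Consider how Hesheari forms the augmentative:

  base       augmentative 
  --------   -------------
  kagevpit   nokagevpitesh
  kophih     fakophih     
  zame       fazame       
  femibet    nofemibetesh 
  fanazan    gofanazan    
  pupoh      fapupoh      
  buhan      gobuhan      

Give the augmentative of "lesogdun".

golesogdun

femibet and zame both have last vowel 'e' yet inflect differently (nofemibetesh, fazame), so the last vowel is not what conditions the rule; the final letter is.
"lesogdun" ends in -n. The stems ending in -n (fanazan → gofanazan, buhan → gobuhan) add the prefix go-.
The other patterns: stems ending in -t add no- … -esh around the stem; stems ending in -e or -h add the prefix fa-.
So lesogdun → golesogdun.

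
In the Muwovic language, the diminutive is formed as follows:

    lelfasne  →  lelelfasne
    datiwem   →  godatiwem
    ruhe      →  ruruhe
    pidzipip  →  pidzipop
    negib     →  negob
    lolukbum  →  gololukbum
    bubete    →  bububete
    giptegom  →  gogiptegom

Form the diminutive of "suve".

susuve

"suve" ends in -e. The stems ending in -e (lelfasne → lelelfasne, bubete → bububete, ruhe → ruruhe) repeat the first consonant+vowel as a prefix.
So suve → susuve.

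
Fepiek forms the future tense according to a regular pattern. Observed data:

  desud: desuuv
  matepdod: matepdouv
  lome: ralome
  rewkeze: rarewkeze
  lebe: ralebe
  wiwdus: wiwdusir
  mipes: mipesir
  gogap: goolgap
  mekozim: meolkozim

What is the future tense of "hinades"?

hinadesir

desud and wiwdus both have last vowel 'u' yet inflect differently (desuuv, wiwdusir), so the last vowel is not what conditions the rule; the final letter is.
"hinades" ends in -s. The stems ending in -s (wiwdus → wiwdusir, mipes → mipesir) add -ir.
The other patterns: stems ending in -d drop the final letter and add -uv; stems ending in -e add the prefix ra-; stems ending in -m or -p insert -ol- after the first vowel.
So hinades → hinadesir.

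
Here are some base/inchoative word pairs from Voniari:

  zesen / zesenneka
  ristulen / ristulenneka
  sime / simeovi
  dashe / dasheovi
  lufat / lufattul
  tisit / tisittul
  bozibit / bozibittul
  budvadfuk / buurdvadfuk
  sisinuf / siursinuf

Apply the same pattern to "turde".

turdeovi

zesen and sime both have last vowel 'e' yet inflect differently (zesenneka, simeovi), so the last vowel is not what conditions the rule; the final letter is.
"turde" ends in -e. The stems ending in -e (sime → simeovi, dashe → dasheovi) add -ovi.
The other patterns: stems ending in -n double the final consonant and add -eka; stems ending in -t double the final consonant and add -ul; stems ending in -f or -k insert -ur- after the first vowel.
So turde → turdeovi.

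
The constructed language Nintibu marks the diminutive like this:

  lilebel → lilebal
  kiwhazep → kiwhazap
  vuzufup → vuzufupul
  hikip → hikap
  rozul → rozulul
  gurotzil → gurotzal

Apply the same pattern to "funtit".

funtat

vuzufup and kiwhazep both end in -p yet inflect differently (vuzufupul, kiwhazap), so the final letter is not what conditions the rule; the last vowel is.
"funtit" has last vowel 'i'. The stems whose last vowel is 'i' (gurotzil → gurotzal, hikip → hikap) change the last vowel to 'a'.
The other pattern: stems whose last vowel is 'u' add -ul.
So funtit → funtat.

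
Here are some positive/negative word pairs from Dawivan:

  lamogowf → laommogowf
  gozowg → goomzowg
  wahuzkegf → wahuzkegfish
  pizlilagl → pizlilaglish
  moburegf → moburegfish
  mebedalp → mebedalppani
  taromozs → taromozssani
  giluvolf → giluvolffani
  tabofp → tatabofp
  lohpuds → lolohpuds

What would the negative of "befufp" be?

bebefufp

lamogowf and wahuzkegf both end in -f yet inflect differently (laommogowf, wahuzkegfish), so the final letter is not what conditions the rule; the second-to-last letter is.
"befufp" has second-to-last letter 'f'. The one such stem in the data (tabofp → tatabofp) repeats the first consonant+vowel as a prefix (as does lohpuds), so the same rule applies.
So befufp → bebefufp.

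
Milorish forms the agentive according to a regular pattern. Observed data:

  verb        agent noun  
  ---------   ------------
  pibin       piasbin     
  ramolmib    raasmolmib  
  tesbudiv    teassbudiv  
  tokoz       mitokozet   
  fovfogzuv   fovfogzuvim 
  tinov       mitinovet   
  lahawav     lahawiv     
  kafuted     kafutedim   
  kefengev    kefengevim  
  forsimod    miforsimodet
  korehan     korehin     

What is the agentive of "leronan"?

korehan and pibin both end in -n yet inflect differently (korehin, piasbin), so the final letter is not what conditions the rule; the last vowel is.
"leronan" has last vowel 'a'. The stems whose last vowel is 'a' (korehan → korehin, lahawav → lahawiv) change the last vowel to 'i'.
So leronan → leronin.

leronin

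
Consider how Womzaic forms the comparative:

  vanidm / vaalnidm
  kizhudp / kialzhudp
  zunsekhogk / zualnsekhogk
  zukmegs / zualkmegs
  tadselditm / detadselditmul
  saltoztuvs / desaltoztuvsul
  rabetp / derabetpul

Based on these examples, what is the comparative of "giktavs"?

vanidm and tadselditm both end in -m yet inflect differently (vaalnidm, detadselditmul), so the final letter is not what conditions the rule; the second-to-last letter is.
"giktavs" has second-to-last letter 'v'. The one such stem in the data (saltoztuvs → desaltoztuvsul) adds de- … -ul around the stem, so the same rule applies.
The other pattern: stems whose second-to-last letter is 'd' or 'g' insert -al- after the first vowel.
So giktavs → degiktavsul.

degiktavsul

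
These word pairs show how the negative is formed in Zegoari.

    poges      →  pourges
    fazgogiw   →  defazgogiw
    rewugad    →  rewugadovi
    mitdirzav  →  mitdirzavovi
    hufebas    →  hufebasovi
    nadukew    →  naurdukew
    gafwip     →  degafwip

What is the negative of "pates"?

paurtes

fazgogiw and nadukew both end in -w yet inflect differently (defazgogiw, naurdukew), so the final letter is not what conditions the rule; the last vowel is.
"pates" has last vowel 'e'. The stems whose last vowel is 'e' (nadukew → naurdukew, poges → pourges) insert -ur- after the first vowel.
The other patterns: stems whose last vowel is 'i' add the prefix de-; stems whose last vowel is 'a' add -ovi.
So pates → paurtes.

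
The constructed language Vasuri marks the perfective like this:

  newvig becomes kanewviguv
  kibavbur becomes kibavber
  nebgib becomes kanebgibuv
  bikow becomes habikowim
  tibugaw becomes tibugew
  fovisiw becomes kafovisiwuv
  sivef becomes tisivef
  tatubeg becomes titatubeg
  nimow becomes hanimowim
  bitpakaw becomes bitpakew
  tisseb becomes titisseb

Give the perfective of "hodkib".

tatubeg and newvig both end in -g yet inflect differently (titatubeg, kanewviguv), so the final letter is not what conditions the rule; the last vowel is.
"hodkib" has last vowel 'i'. The stems whose last vowel is 'i' (newvig → kanewviguv, fovisiw → kafovisiwuv, nebgib → kanebgibuv) add ka- … -uv around the stem.
The other patterns: stems whose last vowel is 'o' add ha- … -im around the stem; stems whose last vowel is 'e' add the prefix ti-; stems whose last vowel is 'a' or 'u' change the last vowel to 'e'.
So hodkib → kahodkibuv.

kahodkibuv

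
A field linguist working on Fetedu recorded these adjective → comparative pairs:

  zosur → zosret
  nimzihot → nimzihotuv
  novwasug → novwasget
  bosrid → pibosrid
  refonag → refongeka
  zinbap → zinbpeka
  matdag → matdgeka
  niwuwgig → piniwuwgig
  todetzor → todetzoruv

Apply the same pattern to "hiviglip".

pihiviglip

niwuwgig and novwasug both end in -g yet inflect differently (piniwuwgig, novwasget), so the final letter is not what conditions the rule; the last vowel is.
"hiviglip" has last vowel 'i'. The stems whose last vowel is 'i' (niwuwgig → piniwuwgig, bosrid → pibosrid) add the prefix pi-.
The other patterns: stems whose last vowel is 'u' delete the last vowel and add -et; stems whose last vowel is 'o' add -uv; stems whose last vowel is 'a' delete the last vowel and add -eka.
So hiviglip → pihiviglip.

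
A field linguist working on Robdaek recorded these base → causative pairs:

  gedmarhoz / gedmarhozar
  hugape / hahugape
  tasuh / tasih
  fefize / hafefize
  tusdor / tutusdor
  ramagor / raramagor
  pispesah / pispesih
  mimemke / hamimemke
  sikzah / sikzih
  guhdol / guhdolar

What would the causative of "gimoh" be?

gimih

"gimoh" ends in -h. The stems ending in -h (pispesah → pispesih, tasuh → tasih, sikzah → sikzih) change the last vowel to 'i'.
The other patterns: stems ending in -e add the prefix ha-; stems ending in -r repeat the first consonant+vowel as a prefix; stems ending in -l or -z add -ar.
So gimoh → gimih.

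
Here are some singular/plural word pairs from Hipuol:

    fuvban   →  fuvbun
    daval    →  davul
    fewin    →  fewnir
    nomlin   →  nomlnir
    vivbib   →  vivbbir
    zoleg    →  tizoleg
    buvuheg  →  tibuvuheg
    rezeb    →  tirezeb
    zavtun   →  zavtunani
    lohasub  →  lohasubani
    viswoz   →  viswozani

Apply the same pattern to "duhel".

fuvban and fewin both end in -n yet inflect differently (fuvbun, fewnir), so the final letter is not what conditions the rule; the last vowel is.
"duhel" has last vowel 'e'. The stems whose last vowel is 'e' (zoleg → tizoleg, buvuheg → tibuvuheg, rezeb → tirezeb) add the prefix ti-.
The other patterns: stems whose last vowel is 'a' change the last vowel to 'u'; stems whose last vowel is 'i' delete the last vowel and add -ir; stems whose last vowel is 'o' or 'u' add -ani.
So duhel → tiduhel.

tiduhel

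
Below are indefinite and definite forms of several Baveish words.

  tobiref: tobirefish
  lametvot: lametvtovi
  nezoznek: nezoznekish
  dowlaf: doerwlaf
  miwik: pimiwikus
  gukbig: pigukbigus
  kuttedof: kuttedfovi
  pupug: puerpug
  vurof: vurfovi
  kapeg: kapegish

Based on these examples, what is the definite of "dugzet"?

dugzetish

nezoznek and miwik both end in -k yet inflect differently (nezoznekish, pimiwikus), so the final letter is not what conditions the rule; the last vowel is.
"dugzet" has last vowel 'e'. The stems whose last vowel is 'e' (nezoznek → nezoznekish, tobiref → tobirefish, kapeg → kapegish) add -ish.
So dugzet → dugzetish.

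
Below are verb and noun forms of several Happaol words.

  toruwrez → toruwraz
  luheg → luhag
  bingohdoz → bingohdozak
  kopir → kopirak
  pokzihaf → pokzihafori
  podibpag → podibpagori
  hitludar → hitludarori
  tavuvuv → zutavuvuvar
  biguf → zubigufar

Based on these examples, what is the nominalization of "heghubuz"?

zuheghubuzar

toruwrez and bingohdoz both end in -z yet inflect differently (toruwraz, bingohdozak), so the final letter is not what conditions the rule; the last vowel is.
"heghubuz" has last vowel 'u'. The stems whose last vowel is 'u' (tavuvuv → zutavuvuvar, biguf → zubigufar) add zu- … -ar around the stem.
So heghubuz → zuheghubuzar.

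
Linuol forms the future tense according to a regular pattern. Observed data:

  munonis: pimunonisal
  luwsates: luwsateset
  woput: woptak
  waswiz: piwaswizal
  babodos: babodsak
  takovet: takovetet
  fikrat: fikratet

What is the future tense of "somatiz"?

pisomatizal

munonis and luwsates both end in -s yet inflect differently (pimunonisal, luwsateset), so the final letter is not what conditions the rule; the last vowel is.
"somatiz" has last vowel 'i'. The stems whose last vowel is 'i' (waswiz → piwaswizal, munonis → pimunonisal) add pi- … -al around the stem.
So somatiz → pisomatizal.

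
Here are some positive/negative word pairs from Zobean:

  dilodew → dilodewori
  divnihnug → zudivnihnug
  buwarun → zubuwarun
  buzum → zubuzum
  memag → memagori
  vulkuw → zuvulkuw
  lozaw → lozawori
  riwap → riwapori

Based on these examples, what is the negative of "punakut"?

zupunakut

divnihnug and memag both end in -g yet inflect differently (zudivnihnug, memagori), so the final letter is not what conditions the rule; the last vowel is.
"punakut" has last vowel 'u'. The stems whose last vowel is 'u' (buwarun → zubuwarun, divnihnug → zudivnihnug, vulkuw → zuvulkuw) add the prefix zu-.
The other pattern: stems whose last vowel is 'a' or 'e' add -ori.
So punakut → zupunakut.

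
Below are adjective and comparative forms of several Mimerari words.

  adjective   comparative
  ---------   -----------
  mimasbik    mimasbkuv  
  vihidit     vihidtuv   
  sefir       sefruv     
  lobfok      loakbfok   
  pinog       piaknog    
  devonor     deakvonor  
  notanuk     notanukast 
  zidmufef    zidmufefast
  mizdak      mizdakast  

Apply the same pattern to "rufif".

mimasbik and lobfok both end in -k yet inflect differently (mimasbkuv, loakbfok), so the final letter is not what conditions the rule; the last vowel is.
"rufif" has last vowel 'i'. The stems whose last vowel is 'i' (mimasbik → mimasbkuv, vihidit → vihidtuv, sefir → sefruv) delete the last vowel and add -uv.
So rufif → ruffuv.

ruffuv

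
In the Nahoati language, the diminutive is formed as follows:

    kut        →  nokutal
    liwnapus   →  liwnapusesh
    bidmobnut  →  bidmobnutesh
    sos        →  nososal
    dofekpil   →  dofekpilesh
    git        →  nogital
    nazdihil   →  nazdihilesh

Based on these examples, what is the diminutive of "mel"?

"mel" has 1 vowel. The stems with 1 vowel (git → nogital, kut → nokutal, sos → nososal) add no- … -al around the stem.
The other pattern: stems with 3 vowels add -esh.
So mel → nomelal.

nomelal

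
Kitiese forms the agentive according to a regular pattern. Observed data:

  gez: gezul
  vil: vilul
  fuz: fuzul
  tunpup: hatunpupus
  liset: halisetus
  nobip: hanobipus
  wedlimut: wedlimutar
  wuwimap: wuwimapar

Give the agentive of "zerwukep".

"zerwukep" has 3 vowels. The stems with 3 vowels (wedlimut → wedlimutar, wuwimap → wuwimapar) add -ar.
So zerwukep → zerwukepar.

zerwukepar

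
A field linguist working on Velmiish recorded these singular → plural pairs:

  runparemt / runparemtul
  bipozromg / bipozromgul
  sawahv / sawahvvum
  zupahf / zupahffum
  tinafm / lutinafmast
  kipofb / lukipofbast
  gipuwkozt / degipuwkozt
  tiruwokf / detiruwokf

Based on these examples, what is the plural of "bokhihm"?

bokhihmmum

runparemt and gipuwkozt both end in -t yet inflect differently (runparemtul, degipuwkozt), so the final letter is not what conditions the rule; the second-to-last letter is.
"bokhihm" has second-to-last letter 'h'. The stems whose second-to-last letter is 'h' (sawahv → sawahvvum, zupahf → zupahffum) double the final consonant and add -um.
So bokhihm → bokhihmmum.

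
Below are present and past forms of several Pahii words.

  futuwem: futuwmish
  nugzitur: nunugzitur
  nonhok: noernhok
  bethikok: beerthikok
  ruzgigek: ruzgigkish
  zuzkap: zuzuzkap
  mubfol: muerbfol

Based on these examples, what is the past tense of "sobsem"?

sobsmish

"sobsem" has last vowel 'e'. The stems whose last vowel is 'e' (futuwem → futuwmish, ruzgigek → ruzgigkish) delete the last vowel and add -ish.
The other patterns: stems whose last vowel is 'o' insert -er- after the first vowel; stems whose last vowel is 'a' or 'u' repeat the first consonant+vowel as a prefix.
So sobsem → sobsmish.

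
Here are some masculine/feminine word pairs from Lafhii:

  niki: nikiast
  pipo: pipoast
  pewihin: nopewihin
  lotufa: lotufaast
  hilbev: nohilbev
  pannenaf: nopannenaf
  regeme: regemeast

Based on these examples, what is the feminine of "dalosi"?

dalosiast

hilbev and regeme both have last vowel 'e' yet inflect differently (nohilbev, regemeast), so the last vowel is not what conditions the rule; whether the stem ends in a vowel or a consonant is.
"dalosi" ends in a vowel. The stems ending in a vowel (pipo → pipoast, regeme → regemeast, lotufa → lotufaast) add -ast.
The other pattern: stems ending in a consonant add the prefix no-.
So dalosi → dalosiast.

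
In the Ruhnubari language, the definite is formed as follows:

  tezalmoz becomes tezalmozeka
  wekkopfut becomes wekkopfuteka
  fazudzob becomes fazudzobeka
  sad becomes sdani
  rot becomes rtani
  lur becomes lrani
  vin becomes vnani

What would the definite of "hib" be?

"hib" has 1 vowel. The stems with 1 vowel (sad → sdani, rot → rtani, lur → lrani) delete the last vowel and add -ani.
So hib → hbani.

hbani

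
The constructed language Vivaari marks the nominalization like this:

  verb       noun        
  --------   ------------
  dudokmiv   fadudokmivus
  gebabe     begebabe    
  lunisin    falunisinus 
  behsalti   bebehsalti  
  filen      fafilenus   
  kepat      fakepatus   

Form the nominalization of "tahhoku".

"tahhoku" ends in a vowel. The stems ending in a vowel (gebabe → begebabe, behsalti → bebehsalti) add the prefix be-.
The other pattern: stems ending in a consonant add fa- … -us around the stem.
So tahhoku → betahhoku.

betahhoku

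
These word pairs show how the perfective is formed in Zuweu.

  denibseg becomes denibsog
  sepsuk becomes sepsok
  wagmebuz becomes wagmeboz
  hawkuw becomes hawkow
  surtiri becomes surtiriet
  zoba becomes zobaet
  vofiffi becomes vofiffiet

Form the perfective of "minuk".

"minuk" ends in a consonant. The stems ending in a consonant (denibseg → denibsog, sepsuk → sepsok, wagmebuz → wagmeboz) change the last vowel to 'o'.
The other pattern: stems ending in a vowel add -et.
So minuk → minok.

minok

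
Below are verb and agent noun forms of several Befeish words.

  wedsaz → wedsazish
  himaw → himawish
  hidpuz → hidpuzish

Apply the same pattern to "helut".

Every pair shown (wedsaz → wedsazish, himaw → himawish, hidpuz → hidpuzish) follows the same rule: add -ish.
So helut → helutish.

helutish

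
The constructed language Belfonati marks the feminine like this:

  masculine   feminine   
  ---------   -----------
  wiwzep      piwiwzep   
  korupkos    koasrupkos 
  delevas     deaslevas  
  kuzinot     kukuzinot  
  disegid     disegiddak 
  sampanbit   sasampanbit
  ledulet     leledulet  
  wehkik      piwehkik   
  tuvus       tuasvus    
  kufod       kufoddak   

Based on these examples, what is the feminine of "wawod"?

wawoddak

korupkos and kufod both have last vowel 'o' yet inflect differently (koasrupkos, kufoddak), so the last vowel is not what conditions the rule; the final letter is.
"wawod" ends in -d. The stems ending in -d (disegid → disegiddak, kufod → kufoddak) double the final consonant and add -ak.
So wawod → wawoddak.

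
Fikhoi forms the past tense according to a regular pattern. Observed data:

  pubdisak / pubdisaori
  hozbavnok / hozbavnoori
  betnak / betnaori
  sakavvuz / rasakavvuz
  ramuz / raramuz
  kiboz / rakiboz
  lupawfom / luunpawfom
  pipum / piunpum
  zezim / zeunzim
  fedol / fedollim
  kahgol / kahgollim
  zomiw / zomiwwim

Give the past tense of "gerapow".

hozbavnok and kiboz both have last vowel 'o' yet inflect differently (hozbavnoori, rakiboz), so the last vowel is not what conditions the rule; the final letter is.
"gerapow" ends in -w. The one such stem in the data (zomiw → zomiwwim) doubles the final consonant and adds -im (as do fedol, kahgol), so the same rule applies.
The other patterns: stems ending in -k drop the final letter and add -ori; stems ending in -z add the prefix ra-; stems ending in -m insert -un- after the first vowel.
So gerapow → gerapowwim.

gerapowwim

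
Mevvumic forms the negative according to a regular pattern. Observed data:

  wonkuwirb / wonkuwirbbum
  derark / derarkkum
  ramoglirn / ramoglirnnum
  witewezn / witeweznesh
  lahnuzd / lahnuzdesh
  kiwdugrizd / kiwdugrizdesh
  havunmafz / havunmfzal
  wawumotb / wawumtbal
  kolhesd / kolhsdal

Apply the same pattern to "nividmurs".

nividmurssum

"nividmurs" has second-to-last letter 'r'. The stems whose second-to-last letter is 'r' (wonkuwirb → wonkuwirbbum, derark → derarkkum, ramoglirn → ramoglirnnum) double the final consonant and add -um.
So nividmurs → nividmurssum.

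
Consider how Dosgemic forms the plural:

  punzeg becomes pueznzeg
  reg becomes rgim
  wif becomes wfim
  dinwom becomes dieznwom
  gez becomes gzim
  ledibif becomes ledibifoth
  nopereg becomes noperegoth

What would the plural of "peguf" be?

reg and punzeg both end in -g yet inflect differently (rgim, pueznzeg), so the final letter is not what conditions the rule; the number of vowels is.
"peguf" has 2 vowels. The stems with 2 vowels (punzeg → pueznzeg, dinwom → dieznwom) insert -ez- after the first vowel.
So peguf → peezguf.

peezguf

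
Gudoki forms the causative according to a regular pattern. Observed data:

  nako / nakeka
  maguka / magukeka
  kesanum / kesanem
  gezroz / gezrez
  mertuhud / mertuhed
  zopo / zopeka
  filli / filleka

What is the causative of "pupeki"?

pupekeka

gezroz and zopo both have last vowel 'o' yet inflect differently (gezrez, zopeka), so the last vowel is not what conditions the rule; whether the stem ends in a vowel or a consonant is.
"pupeki" ends in a vowel. The stems ending in a vowel (maguka → magukeka, zopo → zopeka, nako → nakeka) drop the final letter and add -eka.
The other pattern: stems ending in a consonant change the last vowel to 'e'.
So pupeki → pupekeka.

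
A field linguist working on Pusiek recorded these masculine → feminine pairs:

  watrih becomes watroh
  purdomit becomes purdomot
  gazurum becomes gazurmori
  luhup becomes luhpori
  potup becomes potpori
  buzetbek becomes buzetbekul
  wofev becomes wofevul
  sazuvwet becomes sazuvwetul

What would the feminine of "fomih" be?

fomoh

purdomit and sazuvwet both end in -t yet inflect differently (purdomot, sazuvwetul), so the final letter is not what conditions the rule; the last vowel is.
"fomih" has last vowel 'i'. The stems whose last vowel is 'i' (watrih → watroh, purdomit → purdomot) change the last vowel to 'o'.
The other patterns: stems whose last vowel is 'e' add -ul; stems whose last vowel is 'u' delete the last vowel and add -ori.
So fomih → fomoh.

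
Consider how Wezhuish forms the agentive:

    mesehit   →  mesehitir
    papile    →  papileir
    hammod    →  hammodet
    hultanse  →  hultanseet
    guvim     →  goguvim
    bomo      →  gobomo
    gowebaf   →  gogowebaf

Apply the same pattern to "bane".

gobane

papile and hultanse both end in -e yet inflect differently (papileir, hultanseet), so the final letter is not what conditions the rule; the first letter is.
"bane" begins with b-. The one such stem in the data (bomo → gobomo) adds the prefix go-, so the same rule applies.
The other patterns: stems beginning with m- or p- add -ir; stems beginning with h- add -et.
So bane → gobane.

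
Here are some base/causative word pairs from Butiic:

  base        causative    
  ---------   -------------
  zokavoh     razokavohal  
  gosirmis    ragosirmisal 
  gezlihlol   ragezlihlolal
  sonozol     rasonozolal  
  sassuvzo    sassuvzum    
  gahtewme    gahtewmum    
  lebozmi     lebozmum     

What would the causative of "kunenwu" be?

kunenwum

"kunenwu" ends in a vowel. The stems ending in a vowel (sassuvzo → sassuvzum, gahtewme → gahtewmum, lebozmi → lebozmum) drop the final letter and add -um.
So kunenwu → kunenwum.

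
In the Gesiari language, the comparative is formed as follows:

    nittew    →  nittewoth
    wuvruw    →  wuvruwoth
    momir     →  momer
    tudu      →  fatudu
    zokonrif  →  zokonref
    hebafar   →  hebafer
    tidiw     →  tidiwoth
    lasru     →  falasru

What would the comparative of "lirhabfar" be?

wuvruw and tudu both have last vowel 'u' yet inflect differently (wuvruwoth, fatudu), so the last vowel is not what conditions the rule; the final letter is.
"lirhabfar" ends in -r. The stems ending in -r (momir → momer, hebafar → hebafer) change the last vowel to 'e'.
The other patterns: stems ending in -w add -oth; stems ending in -u add the prefix fa-.
So lirhabfar → lirhabfer.

lirhabfer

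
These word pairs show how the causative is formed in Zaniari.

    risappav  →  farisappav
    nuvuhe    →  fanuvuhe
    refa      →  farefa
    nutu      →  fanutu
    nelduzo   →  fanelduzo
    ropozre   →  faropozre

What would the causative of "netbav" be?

Every pair shown (risappav → farisappav, nuvuhe → fanuvuhe, refa → farefa, …) follows the same rule: add the prefix fa-.
So netbav → fanetbav.

fanetbav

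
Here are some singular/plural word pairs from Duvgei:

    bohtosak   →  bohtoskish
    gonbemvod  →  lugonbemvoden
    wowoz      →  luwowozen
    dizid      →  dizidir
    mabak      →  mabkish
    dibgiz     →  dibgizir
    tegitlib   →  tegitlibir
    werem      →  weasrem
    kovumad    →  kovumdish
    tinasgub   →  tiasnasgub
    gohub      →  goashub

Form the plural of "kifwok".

lukifwoken

dizid and kovumad both end in -d yet inflect differently (dizidir, kovumdish), so the final letter is not what conditions the rule; the last vowel is.
"kifwok" has last vowel 'o'. The stems whose last vowel is 'o' (wowoz → luwowozen, gonbemvod → lugonbemvoden) add lu- … -en around the stem.
So kifwok → lukifwoken.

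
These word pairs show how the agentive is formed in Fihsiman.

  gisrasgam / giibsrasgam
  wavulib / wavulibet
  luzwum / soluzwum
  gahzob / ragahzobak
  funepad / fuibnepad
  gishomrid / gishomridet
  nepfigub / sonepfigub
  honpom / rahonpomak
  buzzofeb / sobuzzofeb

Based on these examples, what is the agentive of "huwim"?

huwimet

"huwim" has last vowel 'i'. The stems whose last vowel is 'i' (wavulib → wavulibet, gishomrid → gishomridet) add -et.
The other patterns: stems whose last vowel is 'o' add ra- … -ak around the stem; stems whose last vowel is 'a' insert -ib- after the first vowel; stems whose last vowel is 'e' or 'u' add the prefix so-.
So huwim → huwimet.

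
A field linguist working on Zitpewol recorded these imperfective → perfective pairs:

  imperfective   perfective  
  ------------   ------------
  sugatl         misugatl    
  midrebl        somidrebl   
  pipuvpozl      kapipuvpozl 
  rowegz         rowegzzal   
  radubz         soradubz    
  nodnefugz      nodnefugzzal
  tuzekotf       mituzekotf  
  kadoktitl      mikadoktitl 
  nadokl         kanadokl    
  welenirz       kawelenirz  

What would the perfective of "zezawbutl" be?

"zezawbutl" has second-to-last letter 't'. The stems whose second-to-last letter is 't' (kadoktitl → mikadoktitl, sugatl → misugatl, tuzekotf → mituzekotf) add the prefix mi-.
So zezawbutl → mizezawbutl.

mizezawbutl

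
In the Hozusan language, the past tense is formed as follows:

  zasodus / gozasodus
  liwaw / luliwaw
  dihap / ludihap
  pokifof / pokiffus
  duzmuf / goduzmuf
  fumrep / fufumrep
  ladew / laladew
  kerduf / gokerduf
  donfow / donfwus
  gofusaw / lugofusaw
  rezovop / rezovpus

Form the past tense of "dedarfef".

dededarfef

duzmuf and pokifof both end in -f yet inflect differently (goduzmuf, pokiffus), so the final letter is not what conditions the rule; the last vowel is.
"dedarfef" has last vowel 'e'. The stems whose last vowel is 'e' (fumrep → fufumrep, ladew → laladew) repeat the first consonant+vowel as a prefix.
The other patterns: stems whose last vowel is 'u' add the prefix go-; stems whose last vowel is 'o' delete the last vowel and add -us; stems whose last vowel is 'a' add the prefix lu-.
So dedarfef → dededarfef.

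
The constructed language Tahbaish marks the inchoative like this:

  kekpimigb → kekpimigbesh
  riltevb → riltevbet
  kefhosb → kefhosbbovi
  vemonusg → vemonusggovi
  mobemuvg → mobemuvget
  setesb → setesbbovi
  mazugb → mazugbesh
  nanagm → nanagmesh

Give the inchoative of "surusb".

surusbbovi

riltevb and mazugb both end in -b yet inflect differently (riltevbet, mazugbesh), so the final letter is not what conditions the rule; the second-to-last letter is.
"surusb" has second-to-last letter 's'. The stems whose second-to-last letter is 's' (setesb → setesbbovi, vemonusg → vemonusggovi, kefhosb → kefhosbbovi) double the final consonant and add -ovi.
The other patterns: stems whose second-to-last letter is 'v' add -et; stems whose second-to-last letter is 'g' add -esh.
So surusb → surusbbovi.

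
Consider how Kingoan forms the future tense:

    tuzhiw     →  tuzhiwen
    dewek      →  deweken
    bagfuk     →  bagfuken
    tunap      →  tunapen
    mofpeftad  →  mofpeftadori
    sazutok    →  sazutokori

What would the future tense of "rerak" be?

dewek and sazutok both end in -k yet inflect differently (deweken, sazutokori), so the final letter is not what conditions the rule; the number of vowels is.
"rerak" has 2 vowels. The stems with 2 vowels (tuzhiw → tuzhiwen, dewek → deweken, bagfuk → bagfuken) add -en.
So rerak → reraken.

reraken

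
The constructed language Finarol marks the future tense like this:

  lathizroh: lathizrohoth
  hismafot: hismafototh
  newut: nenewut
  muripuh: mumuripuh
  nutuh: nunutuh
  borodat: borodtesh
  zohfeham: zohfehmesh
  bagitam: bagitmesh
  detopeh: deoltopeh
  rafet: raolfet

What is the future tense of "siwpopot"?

hismafot and newut both end in -t yet inflect differently (hismafototh, nenewut), so the final letter is not what conditions the rule; the last vowel is.
"siwpopot" has last vowel 'o'. The stems whose last vowel is 'o' (lathizroh → lathizrohoth, hismafot → hismafototh) add -oth.
The other patterns: stems whose last vowel is 'u' repeat the first consonant+vowel as a prefix; stems whose last vowel is 'a' delete the last vowel and add -esh; stems whose last vowel is 'e' insert -ol- after the first vowel.
So siwpopot → siwpopototh.

siwpopototh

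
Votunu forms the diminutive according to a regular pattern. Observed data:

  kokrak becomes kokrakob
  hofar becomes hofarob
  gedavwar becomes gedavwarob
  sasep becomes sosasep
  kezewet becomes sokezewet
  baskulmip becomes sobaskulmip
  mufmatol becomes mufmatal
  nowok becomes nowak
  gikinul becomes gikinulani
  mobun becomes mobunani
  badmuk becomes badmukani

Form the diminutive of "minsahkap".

minsahkapob

"minsahkap" has last vowel 'a'. The stems whose last vowel is 'a' (kokrak → kokrakob, hofar → hofarob, gedavwar → gedavwarob) add -ob.
So minsahkap → minsahkapob.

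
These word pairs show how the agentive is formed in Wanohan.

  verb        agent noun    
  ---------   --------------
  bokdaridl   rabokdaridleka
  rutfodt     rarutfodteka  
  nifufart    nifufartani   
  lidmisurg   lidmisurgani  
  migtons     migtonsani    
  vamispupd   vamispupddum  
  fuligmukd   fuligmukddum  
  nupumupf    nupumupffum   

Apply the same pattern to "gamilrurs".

gamilrursani

rutfodt and nifufart both end in -t yet inflect differently (rarutfodteka, nifufartani), so the final letter is not what conditions the rule; the second-to-last letter is.
"gamilrurs" has second-to-last letter 'r'. The stems whose second-to-last letter is 'r' (nifufart → nifufartani, lidmisurg → lidmisurgani) add -ani.
So gamilrurs → gamilrursani.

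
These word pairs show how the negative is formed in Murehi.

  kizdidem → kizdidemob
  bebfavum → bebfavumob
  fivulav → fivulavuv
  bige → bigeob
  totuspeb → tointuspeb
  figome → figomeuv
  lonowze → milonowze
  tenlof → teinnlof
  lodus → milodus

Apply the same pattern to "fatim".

fatimuv

bige and lonowze both end in -e yet inflect differently (bigeob, milonowze), so the final letter is not what conditions the rule; the first letter is.
"fatim" begins with f-. The stems beginning with f- (figome → figomeuv, fivulav → fivulavuv) add -uv.
So fatim → fatimuv.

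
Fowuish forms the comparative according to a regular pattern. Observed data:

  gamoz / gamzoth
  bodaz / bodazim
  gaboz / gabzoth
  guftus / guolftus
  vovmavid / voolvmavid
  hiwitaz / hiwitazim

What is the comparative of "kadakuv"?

"kadakuv" has last vowel 'u'. The one such stem in the data (guftus → guolftus) inserts -ol- after the first vowel (as does vovmavid), so the same rule applies.
So kadakuv → kaoldakuv.

kaoldakuv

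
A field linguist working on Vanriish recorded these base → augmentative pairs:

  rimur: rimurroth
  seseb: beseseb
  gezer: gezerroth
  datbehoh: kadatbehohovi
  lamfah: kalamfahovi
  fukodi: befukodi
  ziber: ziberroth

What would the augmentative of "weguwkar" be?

ziber and seseb both have last vowel 'e' yet inflect differently (ziberroth, beseseb), so the last vowel is not what conditions the rule; the final letter is.
"weguwkar" ends in -r. The stems ending in -r (ziber → ziberroth, rimur → rimurroth, gezer → gezerroth) double the final consonant and add -oth.
The other patterns: stems ending in -h add ka- … -ovi around the stem; stems ending in -b or -i add the prefix be-.
So weguwkar → weguwkarroth.

weguwkarroth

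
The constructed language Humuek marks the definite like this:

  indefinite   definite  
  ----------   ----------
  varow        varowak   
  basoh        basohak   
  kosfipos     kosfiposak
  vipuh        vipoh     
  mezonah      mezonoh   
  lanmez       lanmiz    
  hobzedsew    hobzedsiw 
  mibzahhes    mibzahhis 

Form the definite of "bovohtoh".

bovohtohak

kosfipos and mibzahhes both end in -s yet inflect differently (kosfiposak, mibzahhis), so the final letter is not what conditions the rule; the last vowel is.
"bovohtoh" has last vowel 'o'. The stems whose last vowel is 'o' (basoh → basohak, kosfipos → kosfiposak, varow → varowak) add -ak.
So bovohtoh → bovohtohak.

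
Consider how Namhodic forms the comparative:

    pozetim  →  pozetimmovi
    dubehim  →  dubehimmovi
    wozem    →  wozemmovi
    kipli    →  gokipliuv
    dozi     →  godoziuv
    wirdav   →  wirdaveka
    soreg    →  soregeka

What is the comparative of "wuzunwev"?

pozetim and kipli both have last vowel 'i' yet inflect differently (pozetimmovi, gokipliuv), so the last vowel is not what conditions the rule; the final letter is.
"wuzunwev" ends in -v. The one such stem in the data (wirdav → wirdaveka) adds -eka, so the same rule applies.
The other patterns: stems ending in -m double the final consonant and add -ovi; stems ending in -i add go- … -uv around the stem.
So wuzunwev → wuzunweveka.

wuzunweveka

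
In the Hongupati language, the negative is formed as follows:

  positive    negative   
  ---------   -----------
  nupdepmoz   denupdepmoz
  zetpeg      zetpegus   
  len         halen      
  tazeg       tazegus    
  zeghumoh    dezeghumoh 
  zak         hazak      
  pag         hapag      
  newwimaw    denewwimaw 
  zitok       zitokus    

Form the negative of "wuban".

wubanus

"wuban" has 2 vowels. The stems with 2 vowels (zetpeg → zetpegus, tazeg → tazegus, zitok → zitokus) add -us.
The other patterns: stems with 1 vowel add the prefix ha-; stems with 3 vowels add the prefix de-.
So wuban → wubanus.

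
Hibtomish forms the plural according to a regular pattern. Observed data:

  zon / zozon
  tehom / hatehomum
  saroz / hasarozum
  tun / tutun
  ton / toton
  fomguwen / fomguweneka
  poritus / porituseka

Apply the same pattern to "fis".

"fis" has 1 vowel. The stems with 1 vowel (zon → zozon, ton → toton, tun → tutun) repeat the first consonant+vowel as a prefix.
The other patterns: stems with 2 vowels add ha- … -um around the stem; stems with 3 vowels add -eka.
So fis → fifis.

fifis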